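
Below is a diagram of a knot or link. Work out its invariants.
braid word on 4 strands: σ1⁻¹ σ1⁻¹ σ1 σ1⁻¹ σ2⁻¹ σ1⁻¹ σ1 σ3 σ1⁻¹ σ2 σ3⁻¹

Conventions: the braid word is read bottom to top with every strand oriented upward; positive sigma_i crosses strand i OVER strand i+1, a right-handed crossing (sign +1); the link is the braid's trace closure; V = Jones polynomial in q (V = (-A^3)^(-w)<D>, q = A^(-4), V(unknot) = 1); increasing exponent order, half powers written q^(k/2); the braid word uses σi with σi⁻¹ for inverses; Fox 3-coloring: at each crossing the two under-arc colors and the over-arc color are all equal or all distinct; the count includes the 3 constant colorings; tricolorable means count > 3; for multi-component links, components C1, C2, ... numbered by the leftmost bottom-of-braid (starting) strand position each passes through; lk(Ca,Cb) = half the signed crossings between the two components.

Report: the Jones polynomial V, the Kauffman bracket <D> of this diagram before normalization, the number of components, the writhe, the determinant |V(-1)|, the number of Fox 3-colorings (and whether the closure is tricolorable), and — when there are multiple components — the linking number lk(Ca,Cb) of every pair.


V(q) = -q^-4 + q^-3 + q^-1
bracket: -A^-5 - A^3 + A^7, w = -3
1 component, writhe -3, over 11 crossings
det 3, colorings 9 of 3^11 — tricolorable
observation: |V(-1)| = 3: so tricolorable, since 3 divides 3


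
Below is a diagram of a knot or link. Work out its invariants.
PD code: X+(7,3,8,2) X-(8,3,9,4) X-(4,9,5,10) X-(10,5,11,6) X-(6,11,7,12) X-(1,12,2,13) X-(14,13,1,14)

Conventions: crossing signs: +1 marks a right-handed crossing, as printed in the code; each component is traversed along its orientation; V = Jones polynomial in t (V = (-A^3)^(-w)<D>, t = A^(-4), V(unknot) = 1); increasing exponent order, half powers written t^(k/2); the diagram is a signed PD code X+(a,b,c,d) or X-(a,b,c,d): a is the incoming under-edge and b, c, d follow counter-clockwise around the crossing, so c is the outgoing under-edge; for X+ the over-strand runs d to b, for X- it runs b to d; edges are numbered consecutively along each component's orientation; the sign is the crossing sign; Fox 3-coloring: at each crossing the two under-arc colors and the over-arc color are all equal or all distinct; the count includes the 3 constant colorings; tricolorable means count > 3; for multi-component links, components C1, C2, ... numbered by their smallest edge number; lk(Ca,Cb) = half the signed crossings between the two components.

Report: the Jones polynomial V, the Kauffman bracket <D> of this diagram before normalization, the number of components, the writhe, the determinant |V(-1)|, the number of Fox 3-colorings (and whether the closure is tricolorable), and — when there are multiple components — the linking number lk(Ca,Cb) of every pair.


V(t) = -t^-4 + t^-3 + t^-1
bracket: -A^-11 - A^-3 + A, w = -5
1 component, writhe -5, over 7 crossings
det 3, colorings 9 of 3^7 — tricolorable
observation: |V(-1)| = 3: so tricolorable, since 3 divides 3


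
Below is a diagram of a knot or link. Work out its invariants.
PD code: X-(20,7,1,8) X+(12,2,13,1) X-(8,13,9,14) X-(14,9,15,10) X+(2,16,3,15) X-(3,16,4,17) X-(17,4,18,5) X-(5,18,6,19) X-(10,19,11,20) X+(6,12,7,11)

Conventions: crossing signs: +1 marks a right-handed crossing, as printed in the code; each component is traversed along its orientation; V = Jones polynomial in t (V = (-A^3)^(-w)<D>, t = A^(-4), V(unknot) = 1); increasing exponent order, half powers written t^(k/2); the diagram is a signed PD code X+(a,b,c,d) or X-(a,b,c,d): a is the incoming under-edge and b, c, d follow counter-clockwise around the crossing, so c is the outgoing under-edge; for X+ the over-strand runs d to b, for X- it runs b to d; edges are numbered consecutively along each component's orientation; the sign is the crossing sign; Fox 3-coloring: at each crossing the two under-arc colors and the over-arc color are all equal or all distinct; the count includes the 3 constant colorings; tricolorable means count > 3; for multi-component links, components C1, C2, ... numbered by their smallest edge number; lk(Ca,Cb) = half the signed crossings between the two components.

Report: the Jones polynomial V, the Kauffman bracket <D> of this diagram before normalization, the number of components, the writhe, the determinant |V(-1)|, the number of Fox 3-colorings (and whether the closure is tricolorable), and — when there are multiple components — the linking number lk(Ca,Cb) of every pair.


V = t^-7 - 2t^-6 + 2t^-5 - 3t^-4 + 3t^-3 - 2t^-2 + 2t^-1
<D> = 2A^-8 - 2A^-4 + 3 - 3A^4 + 2A^8 - 2A^12 + A^16 (w = -4)
1 component over 10 crossings, w = -4
9 Fox colorings among 3^10, |V(-1)| = 15: tricolorable
why: det 15 = |V(-1)|; divisible by 3, so tricolorable


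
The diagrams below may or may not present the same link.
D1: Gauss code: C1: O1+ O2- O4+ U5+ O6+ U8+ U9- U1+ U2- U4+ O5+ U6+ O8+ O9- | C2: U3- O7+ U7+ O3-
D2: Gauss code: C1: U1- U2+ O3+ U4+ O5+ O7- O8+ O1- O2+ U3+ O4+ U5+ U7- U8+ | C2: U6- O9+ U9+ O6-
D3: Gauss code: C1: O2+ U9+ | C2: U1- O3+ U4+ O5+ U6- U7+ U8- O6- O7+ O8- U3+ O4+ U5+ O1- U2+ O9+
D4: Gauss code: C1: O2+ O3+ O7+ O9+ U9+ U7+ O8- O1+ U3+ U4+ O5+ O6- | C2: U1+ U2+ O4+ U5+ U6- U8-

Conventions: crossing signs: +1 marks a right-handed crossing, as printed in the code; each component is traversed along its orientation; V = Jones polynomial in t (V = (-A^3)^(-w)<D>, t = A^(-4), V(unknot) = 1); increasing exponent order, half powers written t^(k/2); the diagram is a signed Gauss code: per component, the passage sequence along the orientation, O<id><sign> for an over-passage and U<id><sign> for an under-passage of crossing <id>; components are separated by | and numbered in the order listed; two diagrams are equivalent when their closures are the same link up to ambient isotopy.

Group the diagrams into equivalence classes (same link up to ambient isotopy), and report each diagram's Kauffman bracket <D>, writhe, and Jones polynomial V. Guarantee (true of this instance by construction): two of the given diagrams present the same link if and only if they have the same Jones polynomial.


grouping into links: {D1, D2} | {D3} | {D4}
V(D1) = -t^(1/2) - t^(3/2) - t^(5/2) + t^(9/2)  (w +3, c 9, <D> = -A^-9 + A^-1 + A^3 + A^7)
V(D2) = -t^(1/2) - t^(3/2) - t^(5/2) + t^(9/2)  [9 crossings, <D> = -A^-9 + A^-1 + A^3 + A^7, w = +3]
V(D3) = -t^(3/2) - 2t^(7/2) + t^(9/2) - t^(11/2) + t^(13/2)  (w +3, c 9, <D> = -A^-17 + A^-13 - A^-9 + 2A^-5 + A^3)
D4 (bracket A^5 + A^13; 9 crossings at w = +5): V = -t^(1/2) - t^(5/2)
key observation: V(t) takes 3 values over 4 diagrams, fixing the grouping


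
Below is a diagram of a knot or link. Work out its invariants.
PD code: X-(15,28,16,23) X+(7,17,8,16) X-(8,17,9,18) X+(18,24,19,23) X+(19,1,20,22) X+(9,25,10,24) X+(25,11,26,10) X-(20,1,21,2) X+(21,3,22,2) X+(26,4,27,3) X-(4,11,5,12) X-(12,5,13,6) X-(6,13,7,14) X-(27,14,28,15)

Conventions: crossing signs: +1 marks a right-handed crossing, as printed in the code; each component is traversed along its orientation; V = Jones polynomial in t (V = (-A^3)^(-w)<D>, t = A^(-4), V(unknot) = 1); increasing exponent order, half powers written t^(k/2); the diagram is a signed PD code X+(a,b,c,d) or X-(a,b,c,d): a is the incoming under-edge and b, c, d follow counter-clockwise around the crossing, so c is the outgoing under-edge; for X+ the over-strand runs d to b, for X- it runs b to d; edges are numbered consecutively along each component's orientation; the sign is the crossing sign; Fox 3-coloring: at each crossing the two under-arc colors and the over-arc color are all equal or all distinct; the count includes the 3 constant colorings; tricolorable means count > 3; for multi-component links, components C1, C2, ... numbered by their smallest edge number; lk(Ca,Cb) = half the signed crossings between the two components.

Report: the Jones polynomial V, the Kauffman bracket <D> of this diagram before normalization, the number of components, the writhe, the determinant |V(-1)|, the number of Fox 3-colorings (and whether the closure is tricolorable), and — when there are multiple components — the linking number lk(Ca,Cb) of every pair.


V = t^(-7/2) - t^(-5/2) + t^(-3/2) - 2t^(-1/2) - t^(3/2)
<D> = -A^-6 - 2A^2 + A^6 - A^10 + A^14 (w = 0)
2 components over 14 crossings, w = 0
lk(C1,C2): +1
9 Fox colorings among 3^14, |V(-1)| = 6: tricolorable
why: |V(-1)| = 6: so tricolorable, since 3 divides 6


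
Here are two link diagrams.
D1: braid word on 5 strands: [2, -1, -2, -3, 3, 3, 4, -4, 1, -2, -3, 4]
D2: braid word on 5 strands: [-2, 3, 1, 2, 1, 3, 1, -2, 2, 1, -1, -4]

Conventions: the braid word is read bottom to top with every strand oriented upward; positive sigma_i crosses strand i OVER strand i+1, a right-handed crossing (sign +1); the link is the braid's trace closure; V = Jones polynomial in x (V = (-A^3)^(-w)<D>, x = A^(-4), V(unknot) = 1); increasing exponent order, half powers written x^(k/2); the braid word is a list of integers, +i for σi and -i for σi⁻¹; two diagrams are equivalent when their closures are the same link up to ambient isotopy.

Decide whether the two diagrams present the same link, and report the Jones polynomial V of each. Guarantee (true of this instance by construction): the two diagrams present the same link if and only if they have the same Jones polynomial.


same link: no
V(D1) = 1  [12 crossings, <D> = 1, w = 0]
V(D2) = x - x^2 + 2x^3 - x^4 + x^5 - x^6  [12 crossings, <D> = -A^-12 + A^-8 - A^-4 + 2 - A^4 + A^8, w = +4]
insight: comparing 2 Jones polynomials yields 2 groups


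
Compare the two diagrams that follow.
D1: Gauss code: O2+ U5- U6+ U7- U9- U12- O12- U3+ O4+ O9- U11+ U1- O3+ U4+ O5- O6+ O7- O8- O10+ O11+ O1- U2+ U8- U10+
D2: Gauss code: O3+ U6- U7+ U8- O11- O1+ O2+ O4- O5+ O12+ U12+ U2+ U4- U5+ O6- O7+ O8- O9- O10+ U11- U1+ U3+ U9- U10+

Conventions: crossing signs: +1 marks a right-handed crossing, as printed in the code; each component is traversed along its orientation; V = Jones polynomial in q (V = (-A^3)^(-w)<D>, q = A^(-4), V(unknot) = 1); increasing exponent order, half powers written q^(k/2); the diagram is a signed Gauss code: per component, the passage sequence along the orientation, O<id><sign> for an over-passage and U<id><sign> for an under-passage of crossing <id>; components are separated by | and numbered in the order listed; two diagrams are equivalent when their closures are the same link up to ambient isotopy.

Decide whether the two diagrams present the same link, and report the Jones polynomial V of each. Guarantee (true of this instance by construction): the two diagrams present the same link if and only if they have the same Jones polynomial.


equivalent: yes
D1 (bracket 1; 12 crossings at w = 0): V = 1
V(D2) = 1  (w +2, c 12, <D> = A^6)
key observation: from 12 to 12 crossings by R-moves: one link, two diagrams


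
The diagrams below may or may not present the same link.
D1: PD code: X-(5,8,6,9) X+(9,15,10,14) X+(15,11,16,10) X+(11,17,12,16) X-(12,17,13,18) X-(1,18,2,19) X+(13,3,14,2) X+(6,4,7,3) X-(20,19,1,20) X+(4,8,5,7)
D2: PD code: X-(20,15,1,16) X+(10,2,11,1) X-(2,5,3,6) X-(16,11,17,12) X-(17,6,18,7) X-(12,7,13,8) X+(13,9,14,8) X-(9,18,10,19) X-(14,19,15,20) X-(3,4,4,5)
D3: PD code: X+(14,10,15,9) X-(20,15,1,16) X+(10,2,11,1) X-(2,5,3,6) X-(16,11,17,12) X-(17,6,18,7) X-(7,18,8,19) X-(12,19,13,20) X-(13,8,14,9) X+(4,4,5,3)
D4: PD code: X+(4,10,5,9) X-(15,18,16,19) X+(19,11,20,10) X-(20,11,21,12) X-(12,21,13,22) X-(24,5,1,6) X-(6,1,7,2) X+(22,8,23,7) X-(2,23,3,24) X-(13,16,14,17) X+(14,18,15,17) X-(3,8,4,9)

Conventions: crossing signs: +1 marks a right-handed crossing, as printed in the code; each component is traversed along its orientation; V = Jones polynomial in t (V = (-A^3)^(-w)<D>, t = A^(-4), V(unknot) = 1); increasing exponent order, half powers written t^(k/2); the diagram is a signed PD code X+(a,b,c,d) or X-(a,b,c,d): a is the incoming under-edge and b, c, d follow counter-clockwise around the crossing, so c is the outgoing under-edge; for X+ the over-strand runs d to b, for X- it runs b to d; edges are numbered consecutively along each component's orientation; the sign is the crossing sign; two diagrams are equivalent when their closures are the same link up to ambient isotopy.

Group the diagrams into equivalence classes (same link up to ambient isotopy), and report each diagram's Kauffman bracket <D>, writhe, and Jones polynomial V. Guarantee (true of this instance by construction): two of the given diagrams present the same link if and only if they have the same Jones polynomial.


equivalence classes: {D1} | {D2, D3} | {D4}
D1 (bracket -A^-10 + A^-6 + A^2; 10 crossings at w = +2): V = t + t^3 - t^4
D2 (bracket A^-14 - A^-10 + 2A^-6 - A^-2 + A^2 - A^6; 10 crossings at w = -6): V = -t^-6 + t^-5 - t^-4 + 2t^-3 - t^-2 + t^-1
D3 (bracket A^-8 - A^-4 + 2 - A^4 + A^8 - A^12; 10 crossings at w = -4): V = -t^-6 + t^-5 - t^-4 + 2t^-3 - t^-2 + t^-1
D4 (bracket A^-8 + 1 - A^4; 12 crossings at w = -4): V = -t^-4 + t^-3 + t^-1
observation: 3 classes among 4 diagrams; unequal V(t) rules out equality


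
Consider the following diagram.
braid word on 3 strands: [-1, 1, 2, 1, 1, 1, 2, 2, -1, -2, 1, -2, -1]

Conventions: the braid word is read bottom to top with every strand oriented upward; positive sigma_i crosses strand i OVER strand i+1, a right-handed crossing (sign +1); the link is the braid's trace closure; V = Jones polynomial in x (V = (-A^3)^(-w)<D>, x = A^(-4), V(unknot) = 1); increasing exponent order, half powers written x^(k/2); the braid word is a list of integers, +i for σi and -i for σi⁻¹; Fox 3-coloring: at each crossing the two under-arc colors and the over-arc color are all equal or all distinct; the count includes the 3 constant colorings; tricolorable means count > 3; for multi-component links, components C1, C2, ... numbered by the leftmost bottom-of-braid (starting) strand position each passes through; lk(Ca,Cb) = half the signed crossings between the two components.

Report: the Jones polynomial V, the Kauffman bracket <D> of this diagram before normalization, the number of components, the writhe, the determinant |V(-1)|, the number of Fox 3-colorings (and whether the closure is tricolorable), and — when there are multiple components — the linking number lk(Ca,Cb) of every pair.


V = -x^(-1/2) + x^(1/2) - 2x^(3/2) + 2x^(5/2) - 3x^(7/2) + 2x^(9/2) - 2x^(11/2) + x^(13/2)
<D> = -A^-17 + 2A^-13 - 2A^-9 + 3A^-5 - 2A^-1 + 2A^3 - A^7 + A^11 (w = +3)
2 components over 13 crossings, w = +3
lk(C1,C2): +1
3 Fox colorings among 3^13, |V(-1)| = 14: not tricolorable
why: free reduction leaves σ2 σ1 σ1 σ1 σ2 σ2 σ1⁻¹ σ2⁻¹ σ1 σ2⁻¹ σ1⁻¹ of the original 13 letters


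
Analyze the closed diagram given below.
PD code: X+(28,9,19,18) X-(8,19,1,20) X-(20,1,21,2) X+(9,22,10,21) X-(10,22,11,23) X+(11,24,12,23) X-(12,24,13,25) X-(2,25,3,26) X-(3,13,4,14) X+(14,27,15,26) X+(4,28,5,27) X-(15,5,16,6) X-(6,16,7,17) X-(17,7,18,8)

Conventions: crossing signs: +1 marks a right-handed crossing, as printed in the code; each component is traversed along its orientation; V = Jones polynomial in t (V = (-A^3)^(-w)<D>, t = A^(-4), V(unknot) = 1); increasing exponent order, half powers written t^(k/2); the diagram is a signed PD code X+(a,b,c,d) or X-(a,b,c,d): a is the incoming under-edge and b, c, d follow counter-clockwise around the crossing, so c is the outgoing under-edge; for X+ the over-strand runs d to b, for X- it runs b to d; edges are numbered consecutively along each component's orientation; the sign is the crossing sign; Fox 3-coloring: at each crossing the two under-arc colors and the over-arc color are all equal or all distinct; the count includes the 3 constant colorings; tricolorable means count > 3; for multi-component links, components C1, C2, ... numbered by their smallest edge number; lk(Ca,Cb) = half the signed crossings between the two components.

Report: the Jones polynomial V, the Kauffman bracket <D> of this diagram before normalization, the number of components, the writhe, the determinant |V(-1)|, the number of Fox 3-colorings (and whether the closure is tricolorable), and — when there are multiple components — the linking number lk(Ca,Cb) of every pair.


V = t^-8 - 2t^-7 + 3t^-6 - 3t^-5 + 4t^-4 - 2t^-3 + 3t^-2 - t^-1 + 1
<D> = A^-12 - A^-8 + 3A^-4 - 2 + 4A^4 - 3A^8 + 3A^12 - 2A^16 + A^20 (w = -4)
3 components over 14 crossings, w = -4
lk(C1,C2): -2
lk(C1,C3) = -1
linking number lk(C2,C3) = +1
3 Fox colorings among 3^14, |V(-1)| = 20: not tricolorable
why: w = -4 shifts under R1 moves; the (-A^3)^(4) factor cancels that in V


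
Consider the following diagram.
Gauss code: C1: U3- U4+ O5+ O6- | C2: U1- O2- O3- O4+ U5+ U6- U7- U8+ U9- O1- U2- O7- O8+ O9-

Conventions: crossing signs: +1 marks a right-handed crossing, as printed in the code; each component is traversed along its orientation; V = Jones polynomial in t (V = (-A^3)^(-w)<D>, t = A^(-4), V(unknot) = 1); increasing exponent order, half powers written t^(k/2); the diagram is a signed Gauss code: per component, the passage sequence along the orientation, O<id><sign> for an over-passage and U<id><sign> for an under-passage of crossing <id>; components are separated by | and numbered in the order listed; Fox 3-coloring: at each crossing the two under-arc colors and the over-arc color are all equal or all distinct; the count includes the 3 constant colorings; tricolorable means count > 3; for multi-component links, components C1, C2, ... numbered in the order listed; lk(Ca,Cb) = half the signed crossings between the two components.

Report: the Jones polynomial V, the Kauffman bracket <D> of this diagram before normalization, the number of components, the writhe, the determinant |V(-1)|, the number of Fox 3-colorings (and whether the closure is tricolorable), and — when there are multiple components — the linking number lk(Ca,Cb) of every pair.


V = t^(-9/2) - t^(-5/2) - t^(-3/2) - t^(-1/2)
<D> = A^-7 + A^-3 + A - A^9 (w = -3)
2 components over 9 crossings, w = -3
lk(C1,C2): 0
27 Fox colorings among 3^9, |V(-1)| = 0: tricolorable
why: summing lk over 1 pair gives 0


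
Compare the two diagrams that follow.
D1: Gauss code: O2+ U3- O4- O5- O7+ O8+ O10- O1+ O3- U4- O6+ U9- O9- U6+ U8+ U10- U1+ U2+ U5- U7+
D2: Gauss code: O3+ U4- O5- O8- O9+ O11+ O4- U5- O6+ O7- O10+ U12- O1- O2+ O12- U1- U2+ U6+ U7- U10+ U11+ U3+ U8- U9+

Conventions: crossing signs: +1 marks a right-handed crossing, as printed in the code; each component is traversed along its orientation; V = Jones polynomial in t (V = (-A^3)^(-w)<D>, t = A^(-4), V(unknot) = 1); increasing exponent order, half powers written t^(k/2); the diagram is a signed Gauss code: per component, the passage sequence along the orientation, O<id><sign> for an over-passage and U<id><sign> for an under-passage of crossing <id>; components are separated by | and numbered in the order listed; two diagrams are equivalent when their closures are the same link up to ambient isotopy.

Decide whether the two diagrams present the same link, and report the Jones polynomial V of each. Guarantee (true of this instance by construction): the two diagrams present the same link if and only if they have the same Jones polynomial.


equivalent: yes
D1 (bracket 1; 10 crossings at w = 0): V = 1
V(D2) = 1  (w 0, c 12, <D> = 1)
key observation: from 10 to 12 crossings by R-moves: one link, two diagrams


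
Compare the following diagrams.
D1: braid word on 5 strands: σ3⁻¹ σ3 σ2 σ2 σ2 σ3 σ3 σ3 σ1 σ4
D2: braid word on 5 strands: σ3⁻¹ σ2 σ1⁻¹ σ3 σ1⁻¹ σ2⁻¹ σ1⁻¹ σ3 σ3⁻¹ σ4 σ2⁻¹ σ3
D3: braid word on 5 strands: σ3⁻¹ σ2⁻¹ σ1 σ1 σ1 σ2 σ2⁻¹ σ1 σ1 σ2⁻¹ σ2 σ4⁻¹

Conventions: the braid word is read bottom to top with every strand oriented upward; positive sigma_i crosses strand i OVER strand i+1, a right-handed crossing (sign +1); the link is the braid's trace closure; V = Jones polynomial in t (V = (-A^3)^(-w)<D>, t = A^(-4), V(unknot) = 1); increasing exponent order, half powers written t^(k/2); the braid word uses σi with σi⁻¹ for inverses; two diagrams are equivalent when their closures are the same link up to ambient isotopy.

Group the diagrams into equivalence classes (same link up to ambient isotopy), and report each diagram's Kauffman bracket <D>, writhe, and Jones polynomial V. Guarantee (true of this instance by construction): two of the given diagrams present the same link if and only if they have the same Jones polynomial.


classes: {D1} | {D2} | {D3}
V(D1) = t^2 + 2t^4 - 2t^5 + t^6 - 2t^7 + t^8  [10 crossings, <D> = A^-8 - 2A^-4 + 1 - 2A^4 + 2A^8 + A^16, w = +8]
V(D2) = -t^-4 + t^-3 + t^-1  (w -2, c 12, <D> = A^-2 + A^6 - A^10)
D3 (bracket -A^-22 + A^-18 - A^-14 + A^-10 + A^-2; 12 crossings at w = +2): V = t^2 + t^4 - t^5 + t^6 - t^7
note: 3 classes among 3 diagrams; unequal V(t) rules out equality


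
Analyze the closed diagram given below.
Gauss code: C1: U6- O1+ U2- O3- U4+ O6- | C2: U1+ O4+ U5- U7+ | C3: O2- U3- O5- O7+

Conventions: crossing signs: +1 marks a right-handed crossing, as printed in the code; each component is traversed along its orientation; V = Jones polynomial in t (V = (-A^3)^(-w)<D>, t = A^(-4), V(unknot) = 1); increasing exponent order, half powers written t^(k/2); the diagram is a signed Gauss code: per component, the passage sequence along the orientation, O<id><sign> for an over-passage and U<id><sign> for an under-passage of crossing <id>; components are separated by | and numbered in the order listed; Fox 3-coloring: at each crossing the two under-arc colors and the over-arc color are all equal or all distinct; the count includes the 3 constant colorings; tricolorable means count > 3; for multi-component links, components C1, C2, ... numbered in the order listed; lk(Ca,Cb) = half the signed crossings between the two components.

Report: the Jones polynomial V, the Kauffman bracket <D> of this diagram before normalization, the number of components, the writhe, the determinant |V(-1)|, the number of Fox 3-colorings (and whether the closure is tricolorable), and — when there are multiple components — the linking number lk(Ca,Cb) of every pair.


V = t^-2 + 2 + t^2
<D> = -A^-11 - 2A^-3 - A^5 (w = -1)
3 components over 7 crossings, w = -1
lk(C1,C2): +1
lk(C1,C3) = -1
linking number lk(C2,C3) = 0
3 Fox colorings among 3^7, |V(-1)| = 4: not tricolorable
why: w = -1 shifts under R1 moves; the (-A^3)^(1) factor cancels that in V


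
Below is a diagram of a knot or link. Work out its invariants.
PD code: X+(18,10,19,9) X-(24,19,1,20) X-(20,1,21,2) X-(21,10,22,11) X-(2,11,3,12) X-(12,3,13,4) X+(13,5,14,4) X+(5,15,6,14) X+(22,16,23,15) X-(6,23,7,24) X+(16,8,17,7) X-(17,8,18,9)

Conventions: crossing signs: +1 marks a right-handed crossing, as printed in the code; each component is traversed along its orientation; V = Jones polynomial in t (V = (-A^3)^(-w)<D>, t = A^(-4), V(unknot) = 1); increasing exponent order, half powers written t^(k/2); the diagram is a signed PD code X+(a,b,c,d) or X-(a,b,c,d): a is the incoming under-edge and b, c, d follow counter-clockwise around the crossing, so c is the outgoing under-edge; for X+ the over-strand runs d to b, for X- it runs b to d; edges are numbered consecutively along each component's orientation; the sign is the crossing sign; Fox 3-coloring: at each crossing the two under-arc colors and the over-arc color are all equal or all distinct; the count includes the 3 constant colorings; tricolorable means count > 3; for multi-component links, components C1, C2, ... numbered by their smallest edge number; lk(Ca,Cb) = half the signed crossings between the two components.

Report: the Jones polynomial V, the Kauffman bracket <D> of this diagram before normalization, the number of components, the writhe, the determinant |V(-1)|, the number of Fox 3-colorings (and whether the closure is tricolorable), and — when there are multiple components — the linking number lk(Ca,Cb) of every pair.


V(t) = -t^-4 + t^-3 + t^-1
bracket: A^-2 + A^6 - A^10, w = -2
1 component, writhe -2, over 12 crossings
det 3, colorings 9 of 3^12 — tricolorable
observation: the span of V is 3, forcing >= 3 crossings in any diagram


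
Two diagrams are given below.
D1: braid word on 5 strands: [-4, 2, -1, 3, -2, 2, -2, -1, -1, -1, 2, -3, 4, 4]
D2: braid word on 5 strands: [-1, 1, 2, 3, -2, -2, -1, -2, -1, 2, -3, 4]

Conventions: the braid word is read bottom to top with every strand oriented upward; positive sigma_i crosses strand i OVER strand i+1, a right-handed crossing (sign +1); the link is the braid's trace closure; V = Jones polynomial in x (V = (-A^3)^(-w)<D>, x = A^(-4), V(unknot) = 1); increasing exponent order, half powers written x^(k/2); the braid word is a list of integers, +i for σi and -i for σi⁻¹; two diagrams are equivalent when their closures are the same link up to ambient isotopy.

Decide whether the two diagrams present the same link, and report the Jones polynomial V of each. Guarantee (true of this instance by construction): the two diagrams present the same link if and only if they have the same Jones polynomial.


same link: yes
V(D1) = -x^-4 + x^-3 + x^-1  [14 crossings, <D> = A^-2 + A^6 - A^10, w = -2]
V(D2) = -x^-4 + x^-3 + x^-1  [12 crossings, <D> = A^-2 + A^6 - A^10, w = -2]
insight: Markov moves rewrite D1 (14 crossings) into D2 (12)


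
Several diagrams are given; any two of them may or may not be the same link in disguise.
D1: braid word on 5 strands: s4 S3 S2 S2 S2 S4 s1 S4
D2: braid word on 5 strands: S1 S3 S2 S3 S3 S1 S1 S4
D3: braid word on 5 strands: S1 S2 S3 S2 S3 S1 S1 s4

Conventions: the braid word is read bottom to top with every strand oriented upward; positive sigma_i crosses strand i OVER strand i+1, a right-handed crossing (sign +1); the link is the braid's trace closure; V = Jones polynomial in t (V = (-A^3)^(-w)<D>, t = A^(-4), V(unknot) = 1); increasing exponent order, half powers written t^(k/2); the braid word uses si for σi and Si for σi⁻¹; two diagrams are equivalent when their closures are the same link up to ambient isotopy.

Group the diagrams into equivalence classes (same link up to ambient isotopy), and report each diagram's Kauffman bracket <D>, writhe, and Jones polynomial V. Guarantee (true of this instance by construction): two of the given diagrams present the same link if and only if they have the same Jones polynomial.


grouping into links: {D1} | {D2, D3}
V(D1) = -t^-4 + t^-3 + t^-1  (w -4, c 8, <D> = A^-8 + 1 - A^4)
V(D2) = t^-8 - 2t^-7 + t^-6 - 2t^-5 + 2t^-4 + t^-2  (w -8, c 8, <D> = A^-16 + 2A^-8 - 2A^-4 + 1 - 2A^4 + A^8)
D3 (bracket A^-10 + 2A^-2 - 2A^2 + A^6 - 2A^10 + A^14; 8 crossings at w = -6): V = t^-8 - 2t^-7 + t^-6 - 2t^-5 + 2t^-4 + t^-2
why: 2 classes among 3 diagrams; unequal V(t) rules out equality


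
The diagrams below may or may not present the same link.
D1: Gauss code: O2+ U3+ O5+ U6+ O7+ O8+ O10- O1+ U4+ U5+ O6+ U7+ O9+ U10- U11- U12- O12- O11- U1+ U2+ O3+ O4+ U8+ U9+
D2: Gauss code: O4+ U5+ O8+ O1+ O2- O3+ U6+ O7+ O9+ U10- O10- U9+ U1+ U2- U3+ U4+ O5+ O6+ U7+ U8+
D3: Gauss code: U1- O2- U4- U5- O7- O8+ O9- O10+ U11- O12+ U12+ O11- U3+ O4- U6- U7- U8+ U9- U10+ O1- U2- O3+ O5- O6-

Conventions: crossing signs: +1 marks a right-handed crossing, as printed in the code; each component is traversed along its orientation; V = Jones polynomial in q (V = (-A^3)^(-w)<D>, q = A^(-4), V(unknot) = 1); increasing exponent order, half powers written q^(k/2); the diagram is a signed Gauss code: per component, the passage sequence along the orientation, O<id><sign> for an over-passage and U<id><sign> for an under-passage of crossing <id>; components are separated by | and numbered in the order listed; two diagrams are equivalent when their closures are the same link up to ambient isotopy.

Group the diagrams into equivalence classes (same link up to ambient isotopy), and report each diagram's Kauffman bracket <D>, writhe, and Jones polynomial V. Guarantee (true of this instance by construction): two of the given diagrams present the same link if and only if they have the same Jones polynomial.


equivalence classes: {D1} | {D2} | {D3}
D1 (bracket -A^-14 + A^-2 + A^6; 12 crossings at w = +6): V = q^3 + q^5 - q^8
V(D2) = q^2 + q^4 - q^5 + q^6 - q^7  (w +6, c 10, <D> = -A^-10 + A^-6 - A^-2 + A^2 + A^10)
V(D3) = -q^-4 + q^-3 + q^-1  [12 crossings, <D> = A^-8 + 1 - A^4, w = -4]
key observation: 3 classes among 3 diagrams; unequal V(q) rules out equality


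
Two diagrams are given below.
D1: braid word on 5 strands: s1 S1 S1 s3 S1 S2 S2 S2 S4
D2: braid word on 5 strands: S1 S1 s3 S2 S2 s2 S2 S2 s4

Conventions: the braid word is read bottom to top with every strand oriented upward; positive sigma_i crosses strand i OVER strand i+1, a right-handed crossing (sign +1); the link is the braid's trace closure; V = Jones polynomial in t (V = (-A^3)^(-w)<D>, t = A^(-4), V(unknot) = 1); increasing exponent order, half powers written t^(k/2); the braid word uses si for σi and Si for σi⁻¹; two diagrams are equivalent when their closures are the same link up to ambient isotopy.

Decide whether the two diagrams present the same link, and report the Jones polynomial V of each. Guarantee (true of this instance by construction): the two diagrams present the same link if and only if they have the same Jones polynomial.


same link: yes
V(D1) = t^(-13/2) - t^(-11/2) + t^(-9/2) - 2t^(-7/2) - t^(-3/2)  [9 crossings, <D> = A^-9 + 2A^-1 - A^3 + A^7 - A^11, w = -5]
D2 (bracket A^-3 + 2A^5 - A^9 + A^13 - A^17; 9 crossings at w = -3): V = t^(-13/2) - t^(-11/2) + t^(-9/2) - 2t^(-7/2) - t^(-3/2)
note: all 2 diagrams share one V(t), hence one class


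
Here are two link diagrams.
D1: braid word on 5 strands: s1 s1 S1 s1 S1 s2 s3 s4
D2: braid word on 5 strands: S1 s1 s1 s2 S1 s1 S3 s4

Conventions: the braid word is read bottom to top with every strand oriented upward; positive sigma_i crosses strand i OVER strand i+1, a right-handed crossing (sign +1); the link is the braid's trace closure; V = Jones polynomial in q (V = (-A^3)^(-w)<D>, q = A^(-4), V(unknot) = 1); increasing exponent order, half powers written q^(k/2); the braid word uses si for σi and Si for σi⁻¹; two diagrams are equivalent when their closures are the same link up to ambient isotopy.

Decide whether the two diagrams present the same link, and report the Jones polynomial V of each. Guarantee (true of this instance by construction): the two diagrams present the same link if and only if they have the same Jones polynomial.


equivalent: yes
V(D1) = 1  (w +4, c 8, <D> = A^12)
V(D2) = 1  (w +2, c 8, <D> = A^6)
why: one V(q) for all 2 diagrams — one class (guaranteed)


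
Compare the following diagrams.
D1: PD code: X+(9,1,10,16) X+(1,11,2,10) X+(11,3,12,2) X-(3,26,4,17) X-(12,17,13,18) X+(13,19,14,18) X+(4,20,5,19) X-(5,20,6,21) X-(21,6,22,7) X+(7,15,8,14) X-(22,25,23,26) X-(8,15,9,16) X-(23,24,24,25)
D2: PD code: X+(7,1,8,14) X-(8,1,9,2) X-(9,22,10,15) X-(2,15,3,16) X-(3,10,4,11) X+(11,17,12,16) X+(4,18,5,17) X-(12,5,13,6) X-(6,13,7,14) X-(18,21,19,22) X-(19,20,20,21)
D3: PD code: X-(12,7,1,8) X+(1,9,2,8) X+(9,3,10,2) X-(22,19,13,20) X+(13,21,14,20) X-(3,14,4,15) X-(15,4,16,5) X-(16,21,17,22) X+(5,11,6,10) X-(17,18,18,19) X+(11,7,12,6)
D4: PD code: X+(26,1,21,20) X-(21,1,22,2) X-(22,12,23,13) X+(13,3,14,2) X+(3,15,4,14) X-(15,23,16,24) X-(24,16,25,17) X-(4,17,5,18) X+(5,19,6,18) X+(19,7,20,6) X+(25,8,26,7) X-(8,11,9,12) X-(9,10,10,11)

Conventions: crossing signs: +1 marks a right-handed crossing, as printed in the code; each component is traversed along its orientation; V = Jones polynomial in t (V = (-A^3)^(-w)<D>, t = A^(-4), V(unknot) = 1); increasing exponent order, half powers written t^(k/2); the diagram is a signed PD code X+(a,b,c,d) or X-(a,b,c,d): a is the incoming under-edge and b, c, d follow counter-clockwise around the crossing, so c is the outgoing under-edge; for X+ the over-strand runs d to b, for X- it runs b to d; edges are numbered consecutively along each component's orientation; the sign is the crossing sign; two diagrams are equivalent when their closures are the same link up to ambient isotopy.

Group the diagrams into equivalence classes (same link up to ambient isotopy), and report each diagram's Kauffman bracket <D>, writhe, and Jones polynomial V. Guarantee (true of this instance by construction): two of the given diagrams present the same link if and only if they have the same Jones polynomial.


equivalence classes: {D1, D3, D4} | {D2}
D1 (bracket -A^-17 + A^-13 - A^-9 + 2A^-5 + A^3; 13 crossings at w = -1): V = -t^(-3/2) - 2t^(1/2) + t^(3/2) - t^(5/2) + t^(7/2)
D2 (bracket A^-13 + A^-9 + A^-5 - A^3; 11 crossings at w = -5): V = t^(-9/2) - t^(-5/2) - t^(-3/2) - t^(-1/2)
V(D3) = -t^(-3/2) - 2t^(1/2) + t^(3/2) - t^(5/2) + t^(7/2)  (w -1, c 11, <D> = -A^-17 + A^-13 - A^-9 + 2A^-5 + A^3)
D4 (bracket -A^-17 + A^-13 - A^-9 + 2A^-5 + A^3; 13 crossings at w = -1): V = -t^(-3/2) - 2t^(1/2) + t^(3/2) - t^(5/2) + t^(7/2)
observation: comparing 4 Jones polynomials yields 2 groups


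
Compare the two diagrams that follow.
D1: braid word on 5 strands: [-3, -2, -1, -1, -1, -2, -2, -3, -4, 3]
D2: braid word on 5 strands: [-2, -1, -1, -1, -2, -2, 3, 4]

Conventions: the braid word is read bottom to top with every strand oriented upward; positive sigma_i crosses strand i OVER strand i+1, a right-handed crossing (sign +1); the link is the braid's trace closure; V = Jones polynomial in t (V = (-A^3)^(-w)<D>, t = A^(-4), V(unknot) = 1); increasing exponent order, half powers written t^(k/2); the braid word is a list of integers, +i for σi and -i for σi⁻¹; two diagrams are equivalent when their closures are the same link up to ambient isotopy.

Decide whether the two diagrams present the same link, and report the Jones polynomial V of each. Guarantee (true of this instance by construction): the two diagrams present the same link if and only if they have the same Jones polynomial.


equivalent: yes
V(D1) = t^-8 - 2t^-7 + t^-6 - 2t^-5 + 2t^-4 + t^-2  (w -8, c 10, <D> = A^-16 + 2A^-8 - 2A^-4 + 1 - 2A^4 + A^8)
V(D2) = t^-8 - 2t^-7 + t^-6 - 2t^-5 + 2t^-4 + t^-2  (w -4, c 8, <D> = A^-4 + 2A^4 - 2A^8 + A^12 - 2A^16 + A^20)
why: from 10 to 8 crossings by R-moves: one link, two diagrams


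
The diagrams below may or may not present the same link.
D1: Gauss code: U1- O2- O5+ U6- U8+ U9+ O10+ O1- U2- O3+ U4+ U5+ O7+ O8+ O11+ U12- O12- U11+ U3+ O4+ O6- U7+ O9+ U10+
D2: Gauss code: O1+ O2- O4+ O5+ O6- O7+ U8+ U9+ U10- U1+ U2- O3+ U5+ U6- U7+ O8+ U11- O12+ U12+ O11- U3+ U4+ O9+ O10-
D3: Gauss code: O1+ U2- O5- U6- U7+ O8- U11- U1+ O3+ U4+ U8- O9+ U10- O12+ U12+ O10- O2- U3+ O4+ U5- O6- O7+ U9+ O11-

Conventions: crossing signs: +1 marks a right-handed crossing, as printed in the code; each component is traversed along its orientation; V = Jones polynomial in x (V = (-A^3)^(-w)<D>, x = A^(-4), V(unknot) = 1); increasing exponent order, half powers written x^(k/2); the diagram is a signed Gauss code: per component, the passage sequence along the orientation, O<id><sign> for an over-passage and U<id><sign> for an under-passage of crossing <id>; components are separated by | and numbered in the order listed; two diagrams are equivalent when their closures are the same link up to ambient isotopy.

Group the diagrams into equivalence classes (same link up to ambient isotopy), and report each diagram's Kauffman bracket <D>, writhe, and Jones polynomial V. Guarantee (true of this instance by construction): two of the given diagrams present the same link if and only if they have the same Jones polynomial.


classes: {D1} | {D2} | {D3}
V(D1) = x - x^2 + 2x^3 - x^4 + x^5 - x^6  [12 crossings, <D> = -A^-12 + A^-8 - A^-4 + 2 - A^4 + A^8, w = +4]
V(D2) = x + x^3 - x^4  (w +4, c 12, <D> = -A^-4 + 1 + A^8)
V(D3) = 1  (w 0, c 12, <D> = 1)
insight: 3 values of V(x) split the 3 diagrams


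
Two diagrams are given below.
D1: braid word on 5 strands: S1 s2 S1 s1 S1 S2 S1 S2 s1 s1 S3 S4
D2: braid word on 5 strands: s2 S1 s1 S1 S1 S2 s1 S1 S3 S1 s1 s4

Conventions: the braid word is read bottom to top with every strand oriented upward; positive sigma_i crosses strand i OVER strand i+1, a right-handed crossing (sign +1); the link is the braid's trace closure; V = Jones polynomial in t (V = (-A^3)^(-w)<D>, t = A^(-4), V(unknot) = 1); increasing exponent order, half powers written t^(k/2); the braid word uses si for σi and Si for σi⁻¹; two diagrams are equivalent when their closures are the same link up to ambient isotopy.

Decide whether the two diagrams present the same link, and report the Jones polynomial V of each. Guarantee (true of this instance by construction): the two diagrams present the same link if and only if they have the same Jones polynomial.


same link: yes
V(D1) = t^-3 + t^-2 + t^-1 + 1  [12 crossings, <D> = A^-12 + A^-8 + A^-4 + 1, w = -4]
V(D2) = t^-3 + t^-2 + t^-1 + 1  (w -2, c 12, <D> = A^-6 + A^-2 + A^2 + A^6)
note: one V(t) for all 2 diagrams — one class (guaranteed)


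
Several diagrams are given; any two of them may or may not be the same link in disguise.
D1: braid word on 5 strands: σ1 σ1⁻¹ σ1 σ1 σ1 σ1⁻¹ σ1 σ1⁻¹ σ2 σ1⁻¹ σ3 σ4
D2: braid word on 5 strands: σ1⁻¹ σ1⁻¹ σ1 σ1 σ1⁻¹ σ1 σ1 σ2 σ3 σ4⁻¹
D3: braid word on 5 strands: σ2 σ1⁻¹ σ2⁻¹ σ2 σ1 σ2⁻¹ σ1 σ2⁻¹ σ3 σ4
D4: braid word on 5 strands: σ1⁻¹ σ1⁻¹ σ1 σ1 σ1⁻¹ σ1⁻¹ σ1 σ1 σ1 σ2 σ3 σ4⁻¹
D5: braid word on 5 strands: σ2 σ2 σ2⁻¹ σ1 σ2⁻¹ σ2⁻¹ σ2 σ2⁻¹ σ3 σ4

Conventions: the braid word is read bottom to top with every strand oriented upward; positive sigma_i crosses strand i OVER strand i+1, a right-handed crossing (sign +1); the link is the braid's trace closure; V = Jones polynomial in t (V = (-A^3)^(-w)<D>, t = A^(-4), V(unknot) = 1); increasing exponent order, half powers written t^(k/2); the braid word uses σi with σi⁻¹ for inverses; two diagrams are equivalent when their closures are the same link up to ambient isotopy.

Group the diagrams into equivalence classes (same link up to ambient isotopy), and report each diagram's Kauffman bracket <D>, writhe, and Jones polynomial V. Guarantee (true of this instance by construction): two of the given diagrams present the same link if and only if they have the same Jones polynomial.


classes: {D1, D2, D3, D4, D5}
V(D1) = 1  [12 crossings, <D> = A^12, w = +4]
D2 (bracket A^6; 10 crossings at w = +2): V = 1
V(D3) = 1  (w +2, c 10, <D> = A^6)
D4 (bracket A^6; 12 crossings at w = +2): V = 1
V(D5) = 1  (w +2, c 10, <D> = A^6)
note: all 5 diagrams share one V(t), hence one class


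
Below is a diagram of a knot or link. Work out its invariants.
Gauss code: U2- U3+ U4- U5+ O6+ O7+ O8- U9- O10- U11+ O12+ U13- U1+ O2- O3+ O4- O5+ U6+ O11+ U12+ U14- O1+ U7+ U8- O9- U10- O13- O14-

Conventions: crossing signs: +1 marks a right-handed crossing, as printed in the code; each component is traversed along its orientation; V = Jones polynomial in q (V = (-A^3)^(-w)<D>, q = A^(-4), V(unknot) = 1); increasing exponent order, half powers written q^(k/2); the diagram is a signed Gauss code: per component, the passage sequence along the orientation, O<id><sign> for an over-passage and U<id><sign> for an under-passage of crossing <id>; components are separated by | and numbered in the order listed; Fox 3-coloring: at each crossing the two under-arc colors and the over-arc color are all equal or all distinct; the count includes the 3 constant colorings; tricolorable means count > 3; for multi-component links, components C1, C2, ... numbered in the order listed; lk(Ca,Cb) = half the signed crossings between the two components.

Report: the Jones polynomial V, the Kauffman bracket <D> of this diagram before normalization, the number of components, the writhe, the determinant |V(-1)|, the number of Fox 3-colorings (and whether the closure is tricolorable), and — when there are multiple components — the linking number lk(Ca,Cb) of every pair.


V = -q^-3 + q^-2 - q^-1 + 3 - q + q^2 - q^3
<D> = -A^-12 + A^-8 - A^-4 + 3 - A^4 + A^8 - A^12 (w = 0)
1 component over 14 crossings, w = 0
27 Fox colorings among 3^14, |V(-1)| = 9: tricolorable
why: V is palindromic (span 6, det 9): q -> 1/q fixes it; necessary, not sufficient, for amphichirality
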